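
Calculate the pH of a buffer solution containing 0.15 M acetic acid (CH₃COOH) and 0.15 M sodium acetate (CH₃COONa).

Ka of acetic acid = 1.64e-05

pKa = -log(1.64e-05) = 4.79. pH = pKa + log([A⁻]/[HA]) = 4.79 + log(0.15/0.15)

pH = 4.79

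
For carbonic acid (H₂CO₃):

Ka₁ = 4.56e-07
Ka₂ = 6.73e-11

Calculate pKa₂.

pKa₂ = -log(Ka₂) = -log(6.73e-11) = 10.17.

pK_{a2} = 10.17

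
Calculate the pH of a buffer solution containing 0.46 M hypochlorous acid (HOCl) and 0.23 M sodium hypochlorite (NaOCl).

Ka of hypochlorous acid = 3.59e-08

pKa = -log(3.59e-08) = 7.44. pH = pKa + log([A⁻]/[HA]) = 7.44 + log(0.23/0.46)

pH = 7.14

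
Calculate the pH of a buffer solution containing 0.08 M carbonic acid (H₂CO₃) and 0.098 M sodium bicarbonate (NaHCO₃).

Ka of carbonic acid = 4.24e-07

pKa = -log(4.24e-07) = 6.37. pH = pKa + log([A⁻]/[HA]) = 6.37 + log(0.098/0.08)

pH = 6.46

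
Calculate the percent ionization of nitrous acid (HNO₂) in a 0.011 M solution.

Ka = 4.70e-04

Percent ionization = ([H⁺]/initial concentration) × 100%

Using Ka equilibrium: x² + Ka×x - Ka×C = 0. Solving: [H⁺] = 2.0509e-03. Percent = (2.0509e-03/0.011) × 100

Percent ionization = 18.6%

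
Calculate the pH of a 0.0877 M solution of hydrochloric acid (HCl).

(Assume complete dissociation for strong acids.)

[H⁺] = 0.0877 M for strong acid. pH = -log[H⁺] = -log(0.0877)

pH = 1.06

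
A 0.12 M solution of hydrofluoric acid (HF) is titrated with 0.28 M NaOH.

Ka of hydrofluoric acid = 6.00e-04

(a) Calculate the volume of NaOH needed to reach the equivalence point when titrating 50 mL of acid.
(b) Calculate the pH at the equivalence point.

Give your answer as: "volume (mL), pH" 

moles acid = 0.12 × 50/1000 = 0.006 mol; V_base = moles/0.28 × 1000 = 21.4 mL. At equivalence only the conjugate base is present: [A⁻] = 0.006/0.071 = 8.4000e-02 M. Kb = Kw/Ka = 1.67e-11; [OH⁻] = √(Kb × [A⁻]) = 1.1832e-06; pOH = 5.93; pH = 14 - pOH = 8.07.

V = 21.4 mL, pH = 8.07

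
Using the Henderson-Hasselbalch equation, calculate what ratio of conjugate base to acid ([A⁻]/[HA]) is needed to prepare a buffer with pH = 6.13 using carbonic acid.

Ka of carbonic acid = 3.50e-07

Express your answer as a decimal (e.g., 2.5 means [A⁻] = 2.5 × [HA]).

pKa = -log(3.50e-07) = 6.4559. pH = pKa + log([A⁻]/[HA]), so log([A⁻]/[HA]) = pH − pKa = 6.13 − 6.4559 = -0.3259. [A⁻]/[HA] = 10^(-0.3259) = 0.472

[A⁻]/[HA] = 0.472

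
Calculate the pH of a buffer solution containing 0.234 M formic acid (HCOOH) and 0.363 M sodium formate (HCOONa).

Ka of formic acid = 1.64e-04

pKa = -log(1.64e-04) = 3.79. pH = pKa + log([A⁻]/[HA]) = 3.79 + log(0.363/0.234)

pH = 3.98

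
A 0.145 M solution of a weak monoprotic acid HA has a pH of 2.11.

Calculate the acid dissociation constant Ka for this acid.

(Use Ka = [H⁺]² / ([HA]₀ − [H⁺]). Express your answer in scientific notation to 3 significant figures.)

[H⁺] = 10^(−pH) = 10^(−2.11) = 7.762e-03 M. For HA ⇌ H⁺ + A⁻, Ka = [H⁺][A⁻]/[HA] = [H⁺]² / ([HA]₀ − [H⁺]) = (7.762e-03)² / (0.145 − 7.762e-03) = 4.39e-04.

K_a = 4.39e-04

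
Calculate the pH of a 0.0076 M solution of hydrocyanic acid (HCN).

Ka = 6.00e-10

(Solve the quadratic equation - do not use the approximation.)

x² + Ka×x - Ka×C = 0. Using quadratic formula: [H⁺] = 2.1351e-06

pH = 5.67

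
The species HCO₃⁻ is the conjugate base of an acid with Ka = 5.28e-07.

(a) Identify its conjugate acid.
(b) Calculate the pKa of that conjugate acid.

(a) The conjugate acid is formed by adding one H⁺ to HCO₃⁻, giving H₂CO₃. (b) pKa = -log(Ka) = -log(5.28e-07) = 6.28.

Conjugate acid: H₂CO₃; pK_a = 6.28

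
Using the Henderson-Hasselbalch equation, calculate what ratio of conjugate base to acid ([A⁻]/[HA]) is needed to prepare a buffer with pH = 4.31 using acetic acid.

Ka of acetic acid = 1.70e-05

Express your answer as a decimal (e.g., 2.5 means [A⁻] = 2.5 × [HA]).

pKa = -log(1.70e-05) = 4.7696. pH = pKa + log([A⁻]/[HA]), so log([A⁻]/[HA]) = pH − pKa = 4.31 − 4.7696 = -0.4596. [A⁻]/[HA] = 10^(-0.4596) = 0.347

[A⁻]/[HA] = 0.347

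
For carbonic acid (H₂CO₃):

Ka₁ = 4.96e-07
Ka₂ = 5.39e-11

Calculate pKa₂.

pKa₂ = -log(Ka₂) = -log(5.39e-11) = 10.27.

pK_{a2} = 10.27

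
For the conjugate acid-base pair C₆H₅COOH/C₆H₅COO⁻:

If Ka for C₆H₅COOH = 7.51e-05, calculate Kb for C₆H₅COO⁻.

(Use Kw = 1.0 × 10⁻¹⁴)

For a conjugate pair Ka × Kb = Kw, so Kb = Kw/Ka = 1.0 × 10⁻¹⁴ / 7.51e-05 = 1.33e-10.

K_b = 1.33e-10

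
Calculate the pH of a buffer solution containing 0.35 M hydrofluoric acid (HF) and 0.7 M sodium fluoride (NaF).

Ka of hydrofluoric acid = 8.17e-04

pKa = -log(8.17e-04) = 3.09. pH = pKa + log([A⁻]/[HA]) = 3.09 + log(0.7/0.35)

pH = 3.39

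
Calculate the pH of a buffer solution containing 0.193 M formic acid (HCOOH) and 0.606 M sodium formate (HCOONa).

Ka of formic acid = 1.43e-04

pKa = -log(1.43e-04) = 3.84. pH = pKa + log([A⁻]/[HA]) = 3.84 + log(0.606/0.193)

pH = 4.34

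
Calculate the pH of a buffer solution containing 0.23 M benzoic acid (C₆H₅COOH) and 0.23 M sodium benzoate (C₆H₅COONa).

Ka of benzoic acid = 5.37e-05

pKa = -log(5.37e-05) = 4.27. pH = pKa + log([A⁻]/[HA]) = 4.27 + log(0.23/0.23)

pH = 4.27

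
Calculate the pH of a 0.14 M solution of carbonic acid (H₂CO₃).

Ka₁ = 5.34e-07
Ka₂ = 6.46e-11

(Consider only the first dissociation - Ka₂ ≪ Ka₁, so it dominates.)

First dissociation dominates. From Ka₁ = [H⁺][HA⁻]/[H₂A], x² + Ka₁·x − Ka₁·C = 0 with C = 0.14 M and Ka₁ = 5.34e-07. Solving: [H⁺] = (−Ka₁ + √(Ka₁² + 4·Ka₁·C)) / 2 = 2.7316e-04 M. pH = -log(2.7316e-04) = 3.56.

pH = 3.56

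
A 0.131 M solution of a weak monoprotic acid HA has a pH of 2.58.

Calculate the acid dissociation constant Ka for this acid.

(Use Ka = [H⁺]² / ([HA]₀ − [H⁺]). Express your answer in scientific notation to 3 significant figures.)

[H⁺] = 10^(−pH) = 10^(−2.58) = 2.630e-03 M. For HA ⇌ H⁺ + A⁻, Ka = [H⁺][A⁻]/[HA] = [H⁺]² / ([HA]₀ − [H⁺]) = (2.630e-03)² / (0.131 − 2.630e-03) = 5.39e-05.

K_a = 5.39e-05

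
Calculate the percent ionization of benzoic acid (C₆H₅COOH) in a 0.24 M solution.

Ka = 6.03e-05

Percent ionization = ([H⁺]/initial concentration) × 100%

Using Ka equilibrium: x² + Ka×x - Ka×C = 0. Solving: [H⁺] = 3.7742e-03. Percent = (3.7742e-03/0.24) × 100

Percent ionization = 1.57%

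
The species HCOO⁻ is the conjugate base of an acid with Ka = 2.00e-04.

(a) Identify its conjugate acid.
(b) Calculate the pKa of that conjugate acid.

(a) The conjugate acid is formed by adding one H⁺ to HCOO⁻, giving HCOOH. (b) pKa = -log(Ka) = -log(2.00e-04) = 3.70.

Conjugate acid: HCOOH; pK_a = 3.70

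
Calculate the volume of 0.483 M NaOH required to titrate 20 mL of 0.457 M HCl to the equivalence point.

At equivalence: moles acid = moles base. moles HCl = 0.457 × 20/1000 = 0.00914 mol. V_base = moles / 0.483 × 1000 = 18.9 mL.

V_{base} = 18.9 mL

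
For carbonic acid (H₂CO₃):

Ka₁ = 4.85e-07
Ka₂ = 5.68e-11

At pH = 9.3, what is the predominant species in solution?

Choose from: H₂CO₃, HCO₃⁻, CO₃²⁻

pKa₁ = 6.31, pKa₂ = 10.25. For a polyprotic acid the predominant species crosses at each pKa: below pKa_n the protonated form dominates, above it the deprotonated form does. At pH = 9.3, the predominant species is HCO₃⁻.

HCO₃⁻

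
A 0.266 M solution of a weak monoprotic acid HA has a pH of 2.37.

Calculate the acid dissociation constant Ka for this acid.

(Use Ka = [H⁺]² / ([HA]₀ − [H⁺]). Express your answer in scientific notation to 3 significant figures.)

[H⁺] = 10^(−pH) = 10^(−2.37) = 4.266e-03 M. For HA ⇌ H⁺ + A⁻, Ka = [H⁺][A⁻]/[HA] = [H⁺]² / ([HA]₀ − [H⁺]) = (4.266e-03)² / (0.266 − 4.266e-03) = 6.95e-05.

K_a = 6.95e-05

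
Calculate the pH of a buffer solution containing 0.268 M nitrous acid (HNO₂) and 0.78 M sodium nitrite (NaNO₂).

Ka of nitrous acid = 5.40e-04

pKa = -log(5.40e-04) = 3.27. pH = pKa + log([A⁻]/[HA]) = 3.27 + log(0.78/0.268)

pH = 3.73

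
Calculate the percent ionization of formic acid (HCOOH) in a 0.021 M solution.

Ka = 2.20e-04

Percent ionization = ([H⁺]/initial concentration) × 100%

Using Ka equilibrium: x² + Ka×x - Ka×C = 0. Solving: [H⁺] = 2.0422e-03. Percent = (2.0422e-03/0.021) × 100

Percent ionization = 9.72%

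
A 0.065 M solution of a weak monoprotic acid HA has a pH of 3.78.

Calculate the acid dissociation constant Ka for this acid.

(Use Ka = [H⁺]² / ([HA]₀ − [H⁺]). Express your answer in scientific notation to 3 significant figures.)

[H⁺] = 10^(−pH) = 10^(−3.78) = 1.660e-04 M. For HA ⇌ H⁺ + A⁻, Ka = [H⁺][A⁻]/[HA] = [H⁺]² / ([HA]₀ − [H⁺]) = (1.660e-04)² / (0.065 − 1.660e-04) = 4.25e-07.

K_a = 4.25e-07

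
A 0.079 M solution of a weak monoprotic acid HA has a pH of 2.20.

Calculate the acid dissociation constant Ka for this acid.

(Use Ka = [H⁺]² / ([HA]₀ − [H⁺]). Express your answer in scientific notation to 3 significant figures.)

[H⁺] = 10^(−pH) = 10^(−2.20) = 6.310e-03 M. For HA ⇌ H⁺ + A⁻, Ka = [H⁺][A⁻]/[HA] = [H⁺]² / ([HA]₀ − [H⁺]) = (6.310e-03)² / (0.079 − 6.310e-03) = 5.48e-04.

K_a = 5.48e-04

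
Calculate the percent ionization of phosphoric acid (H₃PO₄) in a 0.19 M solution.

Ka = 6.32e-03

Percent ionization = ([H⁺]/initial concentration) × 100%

Using Ka equilibrium: x² + Ka×x - Ka×C = 0. Solving: [H⁺] = 3.1636e-02. Percent = (3.1636e-02/0.19) × 100

Percent ionization = 16.7%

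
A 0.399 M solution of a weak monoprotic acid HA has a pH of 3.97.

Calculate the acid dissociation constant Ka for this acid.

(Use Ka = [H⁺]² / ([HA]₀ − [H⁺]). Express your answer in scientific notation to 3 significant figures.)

[H⁺] = 10^(−pH) = 10^(−3.97) = 1.072e-04 M. For HA ⇌ H⁺ + A⁻, Ka = [H⁺][A⁻]/[HA] = [H⁺]² / ([HA]₀ − [H⁺]) = (1.072e-04)² / (0.399 − 1.072e-04) = 2.88e-08.

K_a = 2.88e-08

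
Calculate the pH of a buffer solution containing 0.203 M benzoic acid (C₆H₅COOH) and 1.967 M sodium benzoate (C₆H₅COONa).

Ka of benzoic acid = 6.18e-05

pKa = -log(6.18e-05) = 4.21. pH = pKa + log([A⁻]/[HA]) = 4.21 + log(1.967/0.203)

pH = 5.20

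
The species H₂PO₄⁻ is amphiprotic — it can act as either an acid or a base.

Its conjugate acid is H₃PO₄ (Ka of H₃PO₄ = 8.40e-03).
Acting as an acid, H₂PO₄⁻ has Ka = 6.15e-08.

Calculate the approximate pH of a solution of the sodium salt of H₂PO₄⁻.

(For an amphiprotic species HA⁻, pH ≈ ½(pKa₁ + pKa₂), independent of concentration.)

pKa₁ = -log(8.40e-03) = 2.08; pKa₂ = -log(6.15e-08) = 7.21. For an amphiprotic species, pH ≈ ½(pKa₁ + pKa₂) = ½(2.08 + 7.21) = 4.64.

pH = 4.64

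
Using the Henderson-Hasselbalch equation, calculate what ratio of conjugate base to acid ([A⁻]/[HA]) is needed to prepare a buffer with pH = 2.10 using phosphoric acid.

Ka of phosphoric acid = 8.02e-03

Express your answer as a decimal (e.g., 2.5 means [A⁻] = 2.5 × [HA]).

pKa = -log(8.02e-03) = 2.0958. pH = pKa + log([A⁻]/[HA]), so log([A⁻]/[HA]) = pH − pKa = 2.10 − 2.0958 = 0.0042. [A⁻]/[HA] = 10^(0.0042) = 1.01

[A⁻]/[HA] = 1.01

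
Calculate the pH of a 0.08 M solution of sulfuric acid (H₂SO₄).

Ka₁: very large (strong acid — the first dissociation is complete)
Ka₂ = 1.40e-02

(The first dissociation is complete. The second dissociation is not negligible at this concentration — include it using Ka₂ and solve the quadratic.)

First dissociation is complete: [H⁺]₀ = [HSO₄⁻]₀ = C = 0.08 M. Second dissociation HSO₄⁻ ⇌ H⁺ + SO₄²⁻: let x = [SO₄²⁻]. Ka₂ = (C + x)·x / (C − x) = 1.40e-02 → x² + (C + Ka₂)·x − Ka₂·C = 0 → x² + 0.09400·x − 1.120e-03 = 0. x = (−0.09400 + √(0.09400² + 4 × 1.120e-03)) / 2 = 1.0697e-02 M. [H⁺] = C + x = 0.08 + 1.0697e-02 = 9.0697e-02 M. pH = -log(9.0697e-02) = 1.04.

pH = 1.04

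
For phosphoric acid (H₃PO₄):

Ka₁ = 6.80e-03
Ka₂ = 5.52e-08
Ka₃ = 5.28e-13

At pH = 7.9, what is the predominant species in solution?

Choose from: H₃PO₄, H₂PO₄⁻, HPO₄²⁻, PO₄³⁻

pKa₁ = 2.17, pKa₂ = 7.26, pKa₃ = 12.28. For a polyprotic acid the predominant species crosses at each pKa: below pKa_n the protonated form dominates, above it the deprotonated form does. At pH = 7.9, the predominant species is HPO₄²⁻.

HPO₄²⁻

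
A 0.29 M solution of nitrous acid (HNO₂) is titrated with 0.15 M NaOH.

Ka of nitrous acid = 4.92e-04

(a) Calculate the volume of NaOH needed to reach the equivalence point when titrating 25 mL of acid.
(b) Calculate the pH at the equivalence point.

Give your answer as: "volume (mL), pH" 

moles acid = 0.29 × 25/1000 = 0.00725 mol; V_base = moles/0.15 × 1000 = 48.3 mL. At equivalence only the conjugate base is present: [A⁻] = 0.00725/0.073 = 9.8864e-02 M. Kb = Kw/Ka = 2.03e-11; [OH⁻] = √(Kb × [A⁻]) = 1.4175e-06; pOH = 5.85; pH = 14 - pOH = 8.15.

V = 48.3 mL, pH = 8.15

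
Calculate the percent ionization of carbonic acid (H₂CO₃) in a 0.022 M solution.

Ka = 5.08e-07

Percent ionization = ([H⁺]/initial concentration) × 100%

Using Ka equilibrium: x² + Ka×x - Ka×C = 0. Solving: [H⁺] = 1.0546e-04. Percent = (1.0546e-04/0.022) × 100

Percent ionization = 0.479%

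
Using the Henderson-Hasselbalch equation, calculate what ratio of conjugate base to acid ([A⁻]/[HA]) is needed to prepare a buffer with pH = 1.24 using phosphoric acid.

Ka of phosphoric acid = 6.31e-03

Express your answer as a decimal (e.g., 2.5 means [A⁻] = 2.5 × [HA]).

pKa = -log(6.31e-03) = 2.2000. pH = pKa + log([A⁻]/[HA]), so log([A⁻]/[HA]) = pH − pKa = 1.24 − 2.2000 = -0.9600. [A⁻]/[HA] = 10^(-0.9600) = 0.110

[A⁻]/[HA] = 0.110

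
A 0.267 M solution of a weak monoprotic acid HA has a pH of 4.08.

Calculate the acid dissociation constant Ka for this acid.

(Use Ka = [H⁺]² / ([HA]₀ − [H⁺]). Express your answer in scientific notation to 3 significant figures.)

[H⁺] = 10^(−pH) = 10^(−4.08) = 8.318e-05 M. For HA ⇌ H⁺ + A⁻, Ka = [H⁺][A⁻]/[HA] = [H⁺]² / ([HA]₀ − [H⁺]) = (8.318e-05)² / (0.267 − 8.318e-05) = 2.59e-08.

K_a = 2.59e-08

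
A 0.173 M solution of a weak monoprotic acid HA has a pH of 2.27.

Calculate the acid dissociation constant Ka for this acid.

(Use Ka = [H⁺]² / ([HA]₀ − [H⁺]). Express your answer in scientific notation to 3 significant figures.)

[H⁺] = 10^(−pH) = 10^(−2.27) = 5.370e-03 M. For HA ⇌ H⁺ + A⁻, Ka = [H⁺][A⁻]/[HA] = [H⁺]² / ([HA]₀ − [H⁺]) = (5.370e-03)² / (0.173 − 5.370e-03) = 1.72e-04.

K_a = 1.72e-04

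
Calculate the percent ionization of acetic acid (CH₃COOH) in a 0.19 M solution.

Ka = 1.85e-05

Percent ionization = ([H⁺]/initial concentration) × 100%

Using Ka equilibrium: x² + Ka×x - Ka×C = 0. Solving: [H⁺] = 1.8656e-03. Percent = (1.8656e-03/0.19) × 100

Percent ionization = 0.982%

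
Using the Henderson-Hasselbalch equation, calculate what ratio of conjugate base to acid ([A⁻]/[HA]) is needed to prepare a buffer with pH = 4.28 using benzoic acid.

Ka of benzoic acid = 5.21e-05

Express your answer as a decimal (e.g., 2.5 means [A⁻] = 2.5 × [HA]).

pKa = -log(5.21e-05) = 4.2832. pH = pKa + log([A⁻]/[HA]), so log([A⁻]/[HA]) = pH − pKa = 4.28 − 4.2832 = -0.0032. [A⁻]/[HA] = 10^(-0.0032) = 0.993

[A⁻]/[HA] = 0.993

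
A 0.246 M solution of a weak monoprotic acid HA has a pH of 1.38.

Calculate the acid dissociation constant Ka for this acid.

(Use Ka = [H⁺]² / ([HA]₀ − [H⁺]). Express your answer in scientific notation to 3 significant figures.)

[H⁺] = 10^(−pH) = 10^(−1.38) = 4.169e-02 M. For HA ⇌ H⁺ + A⁻, Ka = [H⁺][A⁻]/[HA] = [H⁺]² / ([HA]₀ − [H⁺]) = (4.169e-02)² / (0.246 − 4.169e-02) = 8.51e-03.

K_a = 8.51e-03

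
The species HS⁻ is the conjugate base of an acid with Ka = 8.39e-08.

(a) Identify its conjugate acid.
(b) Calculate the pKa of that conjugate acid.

(a) The conjugate acid is formed by adding one H⁺ to HS⁻, giving H₂S. (b) pKa = -log(Ka) = -log(8.39e-08) = 7.08.

Conjugate acid: H₂S; pK_a = 7.08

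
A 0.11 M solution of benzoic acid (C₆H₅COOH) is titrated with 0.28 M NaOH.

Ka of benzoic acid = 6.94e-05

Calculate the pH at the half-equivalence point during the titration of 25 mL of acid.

At half-equivalence [HA] = [A⁻], so Henderson-Hasselbalch gives pH = pKa = -log(6.94e-05) = 4.16.

pH = pKa = 4.16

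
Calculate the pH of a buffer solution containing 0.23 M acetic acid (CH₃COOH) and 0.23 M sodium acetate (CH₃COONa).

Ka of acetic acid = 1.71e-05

pKa = -log(1.71e-05) = 4.77. pH = pKa + log([A⁻]/[HA]) = 4.77 + log(0.23/0.23)

pH = 4.77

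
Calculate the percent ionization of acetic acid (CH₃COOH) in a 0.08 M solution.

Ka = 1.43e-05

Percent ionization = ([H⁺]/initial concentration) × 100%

Using Ka equilibrium: x² + Ka×x - Ka×C = 0. Solving: [H⁺] = 1.0625e-03. Percent = (1.0625e-03/0.08) × 100

Percent ionization = 1.33%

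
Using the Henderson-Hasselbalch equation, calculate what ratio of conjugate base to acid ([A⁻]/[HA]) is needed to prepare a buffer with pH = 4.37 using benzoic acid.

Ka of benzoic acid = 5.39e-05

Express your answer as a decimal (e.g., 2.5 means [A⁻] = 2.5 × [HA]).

pKa = -log(5.39e-05) = 4.2684. pH = pKa + log([A⁻]/[HA]), so log([A⁻]/[HA]) = pH − pKa = 4.37 − 4.2684 = 0.1016. [A⁻]/[HA] = 10^(0.1016) = 1.26

[A⁻]/[HA] = 1.26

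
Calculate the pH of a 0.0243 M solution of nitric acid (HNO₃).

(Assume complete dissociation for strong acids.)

[H⁺] = 0.0243 M for strong acid. pH = -log[H⁺] = -log(0.0243)

pH = 1.61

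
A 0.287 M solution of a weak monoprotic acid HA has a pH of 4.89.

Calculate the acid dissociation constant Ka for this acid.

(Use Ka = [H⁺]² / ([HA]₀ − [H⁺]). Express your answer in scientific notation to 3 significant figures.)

[H⁺] = 10^(−pH) = 10^(−4.89) = 1.288e-05 M. For HA ⇌ H⁺ + A⁻, Ka = [H⁺][A⁻]/[HA] = [H⁺]² / ([HA]₀ − [H⁺]) = (1.288e-05)² / (0.287 − 1.288e-05) = 5.78e-10.

K_a = 5.78e-10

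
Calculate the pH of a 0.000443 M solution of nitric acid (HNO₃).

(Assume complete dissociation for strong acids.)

[H⁺] = 0.000443 M for strong acid. pH = -log[H⁺] = -log(0.000443)

pH = 3.35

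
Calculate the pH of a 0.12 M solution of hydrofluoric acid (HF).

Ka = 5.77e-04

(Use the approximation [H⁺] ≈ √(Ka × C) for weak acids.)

[H⁺] = √(Ka × C) = √(5.77e-04 × 0.12) = 8.3211e-03. pH = -log(8.3211e-03)

pH = 2.08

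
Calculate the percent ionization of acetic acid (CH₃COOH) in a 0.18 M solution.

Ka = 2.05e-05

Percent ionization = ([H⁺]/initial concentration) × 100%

Using Ka equilibrium: x² + Ka×x - Ka×C = 0. Solving: [H⁺] = 1.9107e-03. Percent = (1.9107e-03/0.18) × 100

Percent ionization = 1.06%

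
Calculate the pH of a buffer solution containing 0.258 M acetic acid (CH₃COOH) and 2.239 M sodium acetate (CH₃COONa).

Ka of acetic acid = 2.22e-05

pKa = -log(2.22e-05) = 4.65. pH = pKa + log([A⁻]/[HA]) = 4.65 + log(2.239/0.258)

pH = 5.59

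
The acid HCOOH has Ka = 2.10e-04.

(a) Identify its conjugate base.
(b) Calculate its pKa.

(a) The conjugate base is formed by removing one H⁺ from HCOOH, giving HCOO⁻. (b) pKa = -log(Ka) = -log(2.10e-04) = 3.68.

Conjugate base: HCOO⁻; pK_a = 3.68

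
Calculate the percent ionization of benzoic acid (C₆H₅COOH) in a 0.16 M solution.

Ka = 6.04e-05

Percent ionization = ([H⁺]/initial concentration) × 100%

Using Ka equilibrium: x² + Ka×x - Ka×C = 0. Solving: [H⁺] = 3.0786e-03. Percent = (3.0786e-03/0.16) × 100

Percent ionization = 1.92%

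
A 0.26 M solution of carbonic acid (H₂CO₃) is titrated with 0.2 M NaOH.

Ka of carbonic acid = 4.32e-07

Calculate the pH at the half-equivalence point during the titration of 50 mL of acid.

At half-equivalence [HA] = [A⁻], so Henderson-Hasselbalch gives pH = pKa = -log(4.32e-07) = 6.36.

pH = pKa = 6.36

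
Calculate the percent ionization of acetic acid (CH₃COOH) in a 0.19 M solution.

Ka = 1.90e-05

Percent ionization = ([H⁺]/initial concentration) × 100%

Using Ka equilibrium: x² + Ka×x - Ka×C = 0. Solving: [H⁺] = 1.8905e-03. Percent = (1.8905e-03/0.19) × 100

Percent ionization = 0.995%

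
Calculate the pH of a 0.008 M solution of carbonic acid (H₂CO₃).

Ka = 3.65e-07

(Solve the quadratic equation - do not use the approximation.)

x² + Ka×x - Ka×C = 0. Using quadratic formula: [H⁺] = 5.3855e-05

pH = 4.27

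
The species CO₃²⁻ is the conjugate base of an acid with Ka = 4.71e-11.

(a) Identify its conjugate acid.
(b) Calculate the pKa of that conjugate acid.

(a) The conjugate acid is formed by adding one H⁺ to CO₃²⁻, giving HCO₃⁻. (b) pKa = -log(Ka) = -log(4.71e-11) = 10.33.

Conjugate acid: HCO₃⁻; pK_a = 10.33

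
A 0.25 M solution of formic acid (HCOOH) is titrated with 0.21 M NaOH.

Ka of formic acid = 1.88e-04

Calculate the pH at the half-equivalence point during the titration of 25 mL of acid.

At half-equivalence [HA] = [A⁻], so Henderson-Hasselbalch gives pH = pKa = -log(1.88e-04) = 3.73.

pH = pKa = 3.73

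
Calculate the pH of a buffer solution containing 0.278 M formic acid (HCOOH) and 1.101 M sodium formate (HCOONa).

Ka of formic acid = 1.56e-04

pKa = -log(1.56e-04) = 3.81. pH = pKa + log([A⁻]/[HA]) = 3.81 + log(1.101/0.278)

pH = 4.40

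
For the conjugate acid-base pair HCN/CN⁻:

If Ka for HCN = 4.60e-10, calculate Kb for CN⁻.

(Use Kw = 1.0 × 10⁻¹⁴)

For a conjugate pair Ka × Kb = Kw, so Kb = Kw/Ka = 1.0 × 10⁻¹⁴ / 4.60e-10 = 2.17e-05.

K_b = 2.17e-05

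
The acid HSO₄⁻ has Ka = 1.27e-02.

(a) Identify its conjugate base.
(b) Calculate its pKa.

(a) The conjugate base is formed by removing one H⁺ from HSO₄⁻, giving SO₄²⁻. (b) pKa = -log(Ka) = -log(1.27e-02) = 1.90.

Conjugate base: SO₄²⁻; pK_a = 1.90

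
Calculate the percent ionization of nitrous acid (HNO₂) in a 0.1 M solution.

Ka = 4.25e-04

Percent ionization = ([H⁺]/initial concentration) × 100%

Using Ka equilibrium: x² + Ka×x - Ka×C = 0. Solving: [H⁺] = 6.3102e-03. Percent = (6.3102e-03/0.1) × 100

Percent ionization = 6.31%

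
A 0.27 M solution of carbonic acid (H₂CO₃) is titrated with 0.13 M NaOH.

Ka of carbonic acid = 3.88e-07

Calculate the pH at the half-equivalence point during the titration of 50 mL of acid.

At half-equivalence [HA] = [A⁻], so Henderson-Hasselbalch gives pH = pKa = -log(3.88e-07) = 6.41.

pH = pKa = 6.41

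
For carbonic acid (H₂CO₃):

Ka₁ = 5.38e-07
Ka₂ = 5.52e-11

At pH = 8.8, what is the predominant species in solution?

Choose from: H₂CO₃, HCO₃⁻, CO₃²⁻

pKa₁ = 6.27, pKa₂ = 10.26. For a polyprotic acid the predominant species crosses at each pKa: below pKa_n the protonated form dominates, above it the deprotonated form does. At pH = 8.8, the predominant species is HCO₃⁻.

HCO₃⁻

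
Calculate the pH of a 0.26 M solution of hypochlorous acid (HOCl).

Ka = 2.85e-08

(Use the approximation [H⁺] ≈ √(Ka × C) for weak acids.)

[H⁺] = √(Ka × C) = √(2.85e-08 × 0.26) = 8.6081e-05. pH = -log(8.6081e-05)

pH = 4.07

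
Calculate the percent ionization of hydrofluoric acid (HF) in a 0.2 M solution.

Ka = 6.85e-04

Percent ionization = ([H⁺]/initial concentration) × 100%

Using Ka equilibrium: x² + Ka×x - Ka×C = 0. Solving: [H⁺] = 1.1367e-02. Percent = (1.1367e-02/0.2) × 100

Percent ionization = 5.68%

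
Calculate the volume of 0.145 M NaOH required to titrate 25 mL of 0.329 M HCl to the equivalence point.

At equivalence: moles acid = moles base. moles HCl = 0.329 × 25/1000 = 0.008225 mol. V_base = moles / 0.145 × 1000 = 56.7 mL.

V_{base} = 56.7 mL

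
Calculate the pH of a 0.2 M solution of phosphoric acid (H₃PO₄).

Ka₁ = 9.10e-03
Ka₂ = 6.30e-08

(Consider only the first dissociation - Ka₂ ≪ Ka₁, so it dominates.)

First dissociation dominates. From Ka₁ = [H⁺][HA⁻]/[H₂A], x² + Ka₁·x − Ka₁·C = 0 with C = 0.2 M and Ka₁ = 9.10e-03. Solving: [H⁺] = (−Ka₁ + √(Ka₁² + 4·Ka₁·C)) / 2 = 3.8353e-02 M. pH = -log(3.8353e-02) = 1.42.

pH = 1.42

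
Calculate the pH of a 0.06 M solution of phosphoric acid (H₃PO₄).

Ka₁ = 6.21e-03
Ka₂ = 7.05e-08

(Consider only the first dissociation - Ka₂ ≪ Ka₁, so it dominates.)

First dissociation dominates. From Ka₁ = [H⁺][HA⁻]/[H₂A], x² + Ka₁·x − Ka₁·C = 0 with C = 0.06 M and Ka₁ = 6.21e-03. Solving: [H⁺] = (−Ka₁ + √(Ka₁² + 4·Ka₁·C)) / 2 = 1.6446e-02 M. pH = -log(1.6446e-02) = 1.78.

pH = 1.78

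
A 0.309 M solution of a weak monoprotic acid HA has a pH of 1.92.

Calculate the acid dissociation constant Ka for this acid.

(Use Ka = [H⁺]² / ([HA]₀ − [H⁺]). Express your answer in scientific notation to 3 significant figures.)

[H⁺] = 10^(−pH) = 10^(−1.92) = 1.202e-02 M. For HA ⇌ H⁺ + A⁻, Ka = [H⁺][A⁻]/[HA] = [H⁺]² / ([HA]₀ − [H⁺]) = (1.202e-02)² / (0.309 − 1.202e-02) = 4.87e-04.

K_a = 4.87e-04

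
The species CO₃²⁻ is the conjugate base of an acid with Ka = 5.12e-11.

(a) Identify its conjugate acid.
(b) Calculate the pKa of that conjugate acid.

(a) The conjugate acid is formed by adding one H⁺ to CO₃²⁻, giving HCO₃⁻. (b) pKa = -log(Ka) = -log(5.12e-11) = 10.29.

Conjugate acid: HCO₃⁻; pK_a = 10.29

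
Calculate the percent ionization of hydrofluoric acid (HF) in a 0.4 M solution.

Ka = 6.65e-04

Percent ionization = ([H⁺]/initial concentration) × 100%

Using Ka equilibrium: x² + Ka×x - Ka×C = 0. Solving: [H⁺] = 1.5980e-02. Percent = (1.5980e-02/0.4) × 100

Percent ionization = 4%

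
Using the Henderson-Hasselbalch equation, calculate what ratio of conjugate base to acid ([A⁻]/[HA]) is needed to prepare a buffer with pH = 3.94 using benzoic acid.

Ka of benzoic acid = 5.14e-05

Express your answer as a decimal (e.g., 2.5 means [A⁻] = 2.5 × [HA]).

pKa = -log(5.14e-05) = 4.2890. pH = pKa + log([A⁻]/[HA]), so log([A⁻]/[HA]) = pH − pKa = 3.94 − 4.2890 = -0.3490. [A⁻]/[HA] = 10^(-0.3490) = 0.448

[A⁻]/[HA] = 0.448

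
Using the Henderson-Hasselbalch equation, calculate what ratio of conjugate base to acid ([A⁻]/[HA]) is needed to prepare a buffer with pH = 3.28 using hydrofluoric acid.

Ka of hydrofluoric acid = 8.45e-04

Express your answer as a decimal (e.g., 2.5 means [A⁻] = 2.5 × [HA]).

pKa = -log(8.45e-04) = 3.0731. pH = pKa + log([A⁻]/[HA]), so log([A⁻]/[HA]) = pH − pKa = 3.28 − 3.0731 = 0.2069. [A⁻]/[HA] = 10^(0.2069) = 1.61

[A⁻]/[HA] = 1.61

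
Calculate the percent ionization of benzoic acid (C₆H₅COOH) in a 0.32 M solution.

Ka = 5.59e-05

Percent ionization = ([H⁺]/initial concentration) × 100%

Using Ka equilibrium: x² + Ka×x - Ka×C = 0. Solving: [H⁺] = 4.2016e-03. Percent = (4.2016e-03/0.32) × 100

Percent ionization = 1.31%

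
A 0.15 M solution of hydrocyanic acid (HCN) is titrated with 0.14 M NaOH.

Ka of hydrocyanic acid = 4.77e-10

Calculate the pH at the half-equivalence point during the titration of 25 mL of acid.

At half-equivalence [HA] = [A⁻], so Henderson-Hasselbalch gives pH = pKa = -log(4.77e-10) = 9.32.

pH = pKa = 9.32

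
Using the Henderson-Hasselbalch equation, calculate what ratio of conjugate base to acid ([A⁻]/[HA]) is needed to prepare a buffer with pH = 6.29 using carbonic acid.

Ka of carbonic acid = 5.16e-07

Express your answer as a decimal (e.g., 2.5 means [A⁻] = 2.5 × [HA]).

pKa = -log(5.16e-07) = 6.2874. pH = pKa + log([A⁻]/[HA]), so log([A⁻]/[HA]) = pH − pKa = 6.29 − 6.2874 = 0.0026. [A⁻]/[HA] = 10^(0.0026) = 1.01

[A⁻]/[HA] = 1.01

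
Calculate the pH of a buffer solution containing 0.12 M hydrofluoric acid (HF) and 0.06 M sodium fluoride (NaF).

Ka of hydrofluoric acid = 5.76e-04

pKa = -log(5.76e-04) = 3.24. pH = pKa + log([A⁻]/[HA]) = 3.24 + log(0.06/0.12)

pH = 2.94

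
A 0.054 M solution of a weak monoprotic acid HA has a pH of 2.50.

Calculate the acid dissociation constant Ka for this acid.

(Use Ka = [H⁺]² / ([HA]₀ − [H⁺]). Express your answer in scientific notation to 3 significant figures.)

[H⁺] = 10^(−pH) = 10^(−2.50) = 3.162e-03 M. For HA ⇌ H⁺ + A⁻, Ka = [H⁺][A⁻]/[HA] = [H⁺]² / ([HA]₀ − [H⁺]) = (3.162e-03)² / (0.054 − 3.162e-03) = 1.97e-04.

K_a = 1.97e-04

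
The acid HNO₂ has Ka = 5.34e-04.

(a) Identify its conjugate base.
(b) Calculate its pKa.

(a) The conjugate base is formed by removing one H⁺ from HNO₂, giving NO₂⁻. (b) pKa = -log(Ka) = -log(5.34e-04) = 3.27.

Conjugate base: NO₂⁻; pK_a = 3.27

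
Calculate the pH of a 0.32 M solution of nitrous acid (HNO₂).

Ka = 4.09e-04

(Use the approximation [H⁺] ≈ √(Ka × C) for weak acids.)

[H⁺] = √(Ka × C) = √(4.09e-04 × 0.32) = 1.1440e-02. pH = -log(1.1440e-02)

pH = 1.94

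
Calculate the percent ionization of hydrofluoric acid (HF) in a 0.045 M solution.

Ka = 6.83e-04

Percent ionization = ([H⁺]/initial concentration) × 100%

Using Ka equilibrium: x² + Ka×x - Ka×C = 0. Solving: [H⁺] = 5.2129e-03. Percent = (5.2129e-03/0.045) × 100

Percent ionization = 11.6%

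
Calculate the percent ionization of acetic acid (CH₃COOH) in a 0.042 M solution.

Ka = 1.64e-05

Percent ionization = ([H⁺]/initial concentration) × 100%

Using Ka equilibrium: x² + Ka×x - Ka×C = 0. Solving: [H⁺] = 8.2178e-04. Percent = (8.2178e-04/0.042) × 100

Percent ionization = 1.96%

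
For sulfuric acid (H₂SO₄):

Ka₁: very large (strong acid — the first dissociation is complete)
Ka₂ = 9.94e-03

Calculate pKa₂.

pKa₂ = -log(Ka₂) = -log(9.94e-03) = 2.00.

pK_{a2} = 2.00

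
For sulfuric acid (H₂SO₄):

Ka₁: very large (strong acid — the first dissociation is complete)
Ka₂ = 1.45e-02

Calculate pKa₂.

pKa₂ = -log(Ka₂) = -log(1.45e-02) = 1.84.

pK_{a2} = 1.84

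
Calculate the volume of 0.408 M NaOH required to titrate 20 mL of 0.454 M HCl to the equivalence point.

At equivalence: moles acid = moles base. moles HCl = 0.454 × 20/1000 = 0.00908 mol. V_base = moles / 0.408 × 1000 = 22.3 mL.

V_{base} = 22.3 mL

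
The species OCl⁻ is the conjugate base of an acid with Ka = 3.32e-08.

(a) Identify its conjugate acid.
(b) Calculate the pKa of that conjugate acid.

(a) The conjugate acid is formed by adding one H⁺ to OCl⁻, giving HOCl. (b) pKa = -log(Ka) = -log(3.32e-08) = 7.48.

Conjugate acid: HOCl; pK_a = 7.48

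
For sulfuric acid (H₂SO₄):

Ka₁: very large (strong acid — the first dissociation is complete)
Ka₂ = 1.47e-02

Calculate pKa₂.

pKa₂ = -log(Ka₂) = -log(1.47e-02) = 1.83.

pK_{a2} = 1.83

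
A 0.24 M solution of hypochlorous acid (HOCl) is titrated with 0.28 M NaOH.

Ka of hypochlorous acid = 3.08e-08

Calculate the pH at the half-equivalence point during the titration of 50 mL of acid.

At half-equivalence [HA] = [A⁻], so Henderson-Hasselbalch gives pH = pKa = -log(3.08e-08) = 7.51.

pH = pKa = 7.51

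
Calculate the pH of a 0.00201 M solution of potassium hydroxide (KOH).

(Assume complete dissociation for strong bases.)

[OH⁻] = 0.00201 M for strong base. pOH = -log[OH⁻] = 2.70, pH = 14 - pOH

pH = 11.30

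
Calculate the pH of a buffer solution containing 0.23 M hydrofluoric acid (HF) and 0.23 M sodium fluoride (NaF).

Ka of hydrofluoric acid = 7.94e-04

pKa = -log(7.94e-04) = 3.10. pH = pKa + log([A⁻]/[HA]) = 3.10 + log(0.23/0.23)

pH = 3.10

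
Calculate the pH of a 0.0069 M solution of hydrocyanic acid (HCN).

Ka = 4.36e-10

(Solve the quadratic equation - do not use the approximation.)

x² + Ka×x - Ka×C = 0. Using quadratic formula: [H⁺] = 1.7343e-06

pH = 5.76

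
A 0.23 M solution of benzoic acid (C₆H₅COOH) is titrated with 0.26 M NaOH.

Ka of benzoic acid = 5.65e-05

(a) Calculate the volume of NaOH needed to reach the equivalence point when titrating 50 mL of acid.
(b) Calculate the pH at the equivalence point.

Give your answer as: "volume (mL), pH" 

moles acid = 0.23 × 50/1000 = 0.0115 mol; V_base = moles/0.26 × 1000 = 44.2 mL. At equivalence only the conjugate base is present: [A⁻] = 0.0115/0.094 = 1.2204e-01 M. Kb = Kw/Ka = 1.77e-10; [OH⁻] = √(Kb × [A⁻]) = 4.6476e-06; pOH = 5.33; pH = 14 - pOH = 8.67.

V = 44.2 mL, pH = 8.67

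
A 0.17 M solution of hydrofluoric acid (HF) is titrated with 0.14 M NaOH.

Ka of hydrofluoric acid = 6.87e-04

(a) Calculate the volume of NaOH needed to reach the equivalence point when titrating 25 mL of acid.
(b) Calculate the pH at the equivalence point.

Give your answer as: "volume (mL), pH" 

moles acid = 0.17 × 25/1000 = 0.00425 mol; V_base = moles/0.14 × 1000 = 30.4 mL. At equivalence only the conjugate base is present: [A⁻] = 0.00425/0.055 = 7.6774e-02 M. Kb = Kw/Ka = 1.46e-11; [OH⁻] = √(Kb × [A⁻]) = 1.0571e-06; pOH = 5.98; pH = 14 - pOH = 8.02.

V = 30.4 mL, pH = 8.02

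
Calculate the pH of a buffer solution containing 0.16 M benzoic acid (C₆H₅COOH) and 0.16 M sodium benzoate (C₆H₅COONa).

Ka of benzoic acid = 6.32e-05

pKa = -log(6.32e-05) = 4.20. pH = pKa + log([A⁻]/[HA]) = 4.20 + log(0.16/0.16)

pH = 4.20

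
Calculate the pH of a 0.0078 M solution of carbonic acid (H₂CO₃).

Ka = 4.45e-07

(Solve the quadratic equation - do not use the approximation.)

x² + Ka×x - Ka×C = 0. Using quadratic formula: [H⁺] = 5.8693e-05

pH = 4.23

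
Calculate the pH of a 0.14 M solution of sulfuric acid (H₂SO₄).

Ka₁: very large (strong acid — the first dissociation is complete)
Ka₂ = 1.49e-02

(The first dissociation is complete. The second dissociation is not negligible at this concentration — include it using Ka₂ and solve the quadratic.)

First dissociation is complete: [H⁺]₀ = [HSO₄⁻]₀ = C = 0.14 M. Second dissociation HSO₄⁻ ⇌ H⁺ + SO₄²⁻: let x = [SO₄²⁻]. Ka₂ = (C + x)·x / (C − x) = 1.49e-02 → x² + (C + Ka₂)·x − Ka₂·C = 0 → x² + 0.15490·x − 2.086e-03 = 0. x = (−0.15490 + √(0.15490² + 4 × 2.086e-03)) / 2 = 1.2464e-02 M. [H⁺] = C + x = 0.14 + 1.2464e-02 = 1.5246e-01 M. pH = -log(1.5246e-01) = 0.82.

pH = 0.82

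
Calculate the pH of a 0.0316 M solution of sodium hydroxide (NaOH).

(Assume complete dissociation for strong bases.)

[OH⁻] = 0.0316 M for strong base. pOH = -log[OH⁻] = 1.50, pH = 14 - pOH

pH = 12.50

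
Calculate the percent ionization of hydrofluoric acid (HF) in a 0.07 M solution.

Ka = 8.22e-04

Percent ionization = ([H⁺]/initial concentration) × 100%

Using Ka equilibrium: x² + Ka×x - Ka×C = 0. Solving: [H⁺] = 7.1856e-03. Percent = (7.1856e-03/0.07) × 100

Percent ionization = 10.3%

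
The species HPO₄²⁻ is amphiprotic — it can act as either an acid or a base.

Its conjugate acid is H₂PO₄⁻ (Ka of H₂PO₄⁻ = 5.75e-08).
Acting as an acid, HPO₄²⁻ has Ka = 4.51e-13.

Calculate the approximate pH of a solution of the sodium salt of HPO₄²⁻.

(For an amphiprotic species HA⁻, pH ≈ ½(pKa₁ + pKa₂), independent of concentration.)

pKa₁ = -log(5.75e-08) = 7.24; pKa₂ = -log(4.51e-13) = 12.35. For an amphiprotic species, pH ≈ ½(pKa₁ + pKa₂) = ½(7.24 + 12.35) = 9.79.

pH = 9.79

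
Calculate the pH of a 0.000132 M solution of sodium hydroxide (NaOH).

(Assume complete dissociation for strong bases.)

[OH⁻] = 0.000132 M for strong base. pOH = -log[OH⁻] = 3.88, pH = 14 - pOH

pH = 10.12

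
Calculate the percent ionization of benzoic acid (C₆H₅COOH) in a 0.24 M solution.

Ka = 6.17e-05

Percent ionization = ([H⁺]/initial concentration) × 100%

Using Ka equilibrium: x² + Ka×x - Ka×C = 0. Solving: [H⁺] = 3.8174e-03. Percent = (3.8174e-03/0.24) × 100

Percent ionization = 1.59%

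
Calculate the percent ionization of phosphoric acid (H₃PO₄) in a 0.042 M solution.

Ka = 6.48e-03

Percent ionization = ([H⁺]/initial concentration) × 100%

Using Ka equilibrium: x² + Ka×x - Ka×C = 0. Solving: [H⁺] = 1.3572e-02. Percent = (1.3572e-02/0.042) × 100

Percent ionization = 32.3%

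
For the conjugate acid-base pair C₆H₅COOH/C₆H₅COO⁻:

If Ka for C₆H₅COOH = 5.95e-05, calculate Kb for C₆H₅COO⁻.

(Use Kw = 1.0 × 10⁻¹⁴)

For a conjugate pair Ka × Kb = Kw, so Kb = Kw/Ka = 1.0 × 10⁻¹⁴ / 5.95e-05 = 1.68e-10.

K_b = 1.68e-10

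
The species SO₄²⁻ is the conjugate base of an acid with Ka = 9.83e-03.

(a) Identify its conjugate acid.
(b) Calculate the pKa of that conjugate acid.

(a) The conjugate acid is formed by adding one H⁺ to SO₄²⁻, giving HSO₄⁻. (b) pKa = -log(Ka) = -log(9.83e-03) = 2.01.

Conjugate acid: HSO₄⁻; pK_a = 2.01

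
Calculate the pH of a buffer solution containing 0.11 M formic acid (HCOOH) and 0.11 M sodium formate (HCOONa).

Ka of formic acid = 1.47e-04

pKa = -log(1.47e-04) = 3.83. pH = pKa + log([A⁻]/[HA]) = 3.83 + log(0.11/0.11)

pH = 3.83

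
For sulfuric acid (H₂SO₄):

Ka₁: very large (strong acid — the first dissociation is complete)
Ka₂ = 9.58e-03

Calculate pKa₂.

pKa₂ = -log(Ka₂) = -log(9.58e-03) = 2.02.

pK_{a2} = 2.02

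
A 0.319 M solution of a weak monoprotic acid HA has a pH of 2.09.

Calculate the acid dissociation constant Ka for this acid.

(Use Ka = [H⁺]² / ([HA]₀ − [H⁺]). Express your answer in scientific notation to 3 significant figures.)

[H⁺] = 10^(−pH) = 10^(−2.09) = 8.128e-03 M. For HA ⇌ H⁺ + A⁻, Ka = [H⁺][A⁻]/[HA] = [H⁺]² / ([HA]₀ − [H⁺]) = (8.128e-03)² / (0.319 − 8.128e-03) = 2.13e-04.

K_a = 2.13e-04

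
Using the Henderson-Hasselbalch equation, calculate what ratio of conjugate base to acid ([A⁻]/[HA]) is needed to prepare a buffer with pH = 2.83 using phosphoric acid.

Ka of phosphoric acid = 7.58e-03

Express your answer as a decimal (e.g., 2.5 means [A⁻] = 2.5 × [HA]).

pKa = -log(7.58e-03) = 2.1203. pH = pKa + log([A⁻]/[HA]), so log([A⁻]/[HA]) = pH − pKa = 2.83 − 2.1203 = 0.7097. [A⁻]/[HA] = 10^(0.7097) = 5.12

[A⁻]/[HA] = 5.12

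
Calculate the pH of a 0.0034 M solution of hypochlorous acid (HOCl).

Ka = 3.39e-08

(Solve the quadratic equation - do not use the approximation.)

x² + Ka×x - Ka×C = 0. Using quadratic formula: [H⁺] = 1.0719e-05

pH = 4.97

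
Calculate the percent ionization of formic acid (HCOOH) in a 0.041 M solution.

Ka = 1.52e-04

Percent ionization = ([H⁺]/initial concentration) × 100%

Using Ka equilibrium: x² + Ka×x - Ka×C = 0. Solving: [H⁺] = 2.4216e-03. Percent = (2.4216e-03/0.041) × 100

Percent ionization = 5.91%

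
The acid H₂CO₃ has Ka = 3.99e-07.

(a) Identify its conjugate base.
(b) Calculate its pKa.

(a) The conjugate base is formed by removing one H⁺ from H₂CO₃, giving HCO₃⁻. (b) pKa = -log(Ka) = -log(3.99e-07) = 6.40.

Conjugate base: HCO₃⁻; pK_a = 6.40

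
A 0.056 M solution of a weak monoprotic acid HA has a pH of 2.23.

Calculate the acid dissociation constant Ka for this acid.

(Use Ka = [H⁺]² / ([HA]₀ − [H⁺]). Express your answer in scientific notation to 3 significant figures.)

[H⁺] = 10^(−pH) = 10^(−2.23) = 5.888e-03 M. For HA ⇌ H⁺ + A⁻, Ka = [H⁺][A⁻]/[HA] = [H⁺]² / ([HA]₀ − [H⁺]) = (5.888e-03)² / (0.056 − 5.888e-03) = 6.92e-04.

K_a = 6.92e-04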